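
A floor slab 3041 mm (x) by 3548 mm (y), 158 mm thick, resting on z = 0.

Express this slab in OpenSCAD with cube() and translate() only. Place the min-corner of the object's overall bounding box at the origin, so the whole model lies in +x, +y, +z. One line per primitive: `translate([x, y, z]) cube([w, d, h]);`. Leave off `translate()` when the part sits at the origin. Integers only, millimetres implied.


cube([3041, 3548, 158]);


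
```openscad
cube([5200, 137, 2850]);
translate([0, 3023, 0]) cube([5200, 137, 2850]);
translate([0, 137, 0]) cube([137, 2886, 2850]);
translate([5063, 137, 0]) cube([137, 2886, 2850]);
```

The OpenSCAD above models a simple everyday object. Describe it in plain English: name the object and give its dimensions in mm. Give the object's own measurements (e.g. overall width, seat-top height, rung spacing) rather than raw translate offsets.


The wall frame of a small rectangular building: four walls, each 2850 mm tall and 137 mm thick, enclosing a footprint 5200 mm (x) by 3160 mm (y) outside-to-outside, with no floor or roof. The front and back walls (the −y and +y sides) span the full width; the two side walls fit between them.


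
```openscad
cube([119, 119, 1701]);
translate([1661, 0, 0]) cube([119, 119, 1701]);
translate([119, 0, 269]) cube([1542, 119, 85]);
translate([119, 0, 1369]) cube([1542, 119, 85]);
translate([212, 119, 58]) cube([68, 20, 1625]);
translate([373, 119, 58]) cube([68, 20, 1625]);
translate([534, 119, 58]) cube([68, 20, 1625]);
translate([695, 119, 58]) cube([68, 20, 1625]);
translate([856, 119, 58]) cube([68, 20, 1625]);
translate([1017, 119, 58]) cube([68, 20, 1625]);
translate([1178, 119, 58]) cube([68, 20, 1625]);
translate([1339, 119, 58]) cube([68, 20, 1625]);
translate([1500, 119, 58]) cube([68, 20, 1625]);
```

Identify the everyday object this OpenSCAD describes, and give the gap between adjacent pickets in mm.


A fence section. The picket gap is 93 mm.

Two posts, two rails, 9 pickets — a fence section. Span 1542 mm holds 9 pickets of 68 mm with 10 equal gaps: ⌊(1542 − 9·68) / 10⌋ = 93 mm.


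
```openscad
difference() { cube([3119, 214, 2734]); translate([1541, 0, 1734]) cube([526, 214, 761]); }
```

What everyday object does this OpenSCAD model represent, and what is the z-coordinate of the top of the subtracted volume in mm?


A wall with a window opening. The window head height is 2495 mm.

A wall with a rectangular opening subtracted — a window. Sill at z = 1734, opening 761 mm tall, so the head is at 1734 + 761 = 2495 mm.


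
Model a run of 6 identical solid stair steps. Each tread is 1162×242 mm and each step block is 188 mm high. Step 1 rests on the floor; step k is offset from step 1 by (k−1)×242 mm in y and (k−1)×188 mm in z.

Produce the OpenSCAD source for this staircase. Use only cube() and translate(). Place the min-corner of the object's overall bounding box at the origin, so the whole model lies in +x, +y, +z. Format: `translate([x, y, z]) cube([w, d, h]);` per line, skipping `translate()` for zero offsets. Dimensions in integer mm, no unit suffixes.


cube([1162, 242, 188]);
translate([0, 242, 188]) cube([1162, 242, 188]);
translate([0, 484, 376]) cube([1162, 242, 188]);
translate([0, 726, 564]) cube([1162, 242, 188]);
translate([0, 968, 752]) cube([1162, 242, 188]);
translate([0, 1210, 940]) cube([1162, 242, 188]);


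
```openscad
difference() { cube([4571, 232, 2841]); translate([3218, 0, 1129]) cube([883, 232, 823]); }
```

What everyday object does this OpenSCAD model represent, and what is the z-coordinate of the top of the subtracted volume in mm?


A wall with a window opening. The window head height is 1952 mm.

A wall with a rectangular opening subtracted — a window. Sill at z = 1129, opening 823 mm tall, so the head is at 1129 + 823 = 1952 mm.


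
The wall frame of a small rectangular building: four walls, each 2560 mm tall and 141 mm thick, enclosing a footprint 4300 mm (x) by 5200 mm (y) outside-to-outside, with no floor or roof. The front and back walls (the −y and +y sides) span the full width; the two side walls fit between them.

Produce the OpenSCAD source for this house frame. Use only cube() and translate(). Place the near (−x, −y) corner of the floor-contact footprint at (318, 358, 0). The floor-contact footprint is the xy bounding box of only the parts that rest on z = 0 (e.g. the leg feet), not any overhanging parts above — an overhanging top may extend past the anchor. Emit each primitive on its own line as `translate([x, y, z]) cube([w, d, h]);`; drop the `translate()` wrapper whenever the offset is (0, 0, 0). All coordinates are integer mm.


translate([318, 358, 0]) cube([4300, 141, 2560]);
translate([318, 5417, 0]) cube([4300, 141, 2560]);
translate([318, 499, 0]) cube([141, 4918, 2560]);
translate([4477, 499, 0]) cube([141, 4918, 2560]);


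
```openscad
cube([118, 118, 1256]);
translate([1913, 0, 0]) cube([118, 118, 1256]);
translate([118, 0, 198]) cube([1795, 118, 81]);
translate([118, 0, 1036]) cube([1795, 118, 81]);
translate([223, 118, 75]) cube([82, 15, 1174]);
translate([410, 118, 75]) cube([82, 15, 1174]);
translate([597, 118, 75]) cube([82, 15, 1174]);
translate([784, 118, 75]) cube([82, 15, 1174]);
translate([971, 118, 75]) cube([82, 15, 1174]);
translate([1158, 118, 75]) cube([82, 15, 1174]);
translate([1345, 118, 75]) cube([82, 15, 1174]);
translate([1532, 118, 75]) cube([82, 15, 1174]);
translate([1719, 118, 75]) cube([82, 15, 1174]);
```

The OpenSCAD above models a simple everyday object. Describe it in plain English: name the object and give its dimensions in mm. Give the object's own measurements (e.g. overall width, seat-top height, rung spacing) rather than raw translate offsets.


A fence section. Two 118×118 mm posts, 1256 mm tall, stand on the floor with a clear span of 1795 mm between their inner faces. Two horizontal rails of 118×81 mm section span the gap between the posts with their undersides at z = 198 mm and z = 1036 mm, flush with the posts' −y face. 9 pickets, each 82 mm wide, 15 mm thick and 1174 mm tall, are fixed to the +y face of the rails with their bottoms at z = 75 mm, spaced across the span with a 105 mm gap after the −x post and between neighbouring pickets, with 112 mm left before the +x post.


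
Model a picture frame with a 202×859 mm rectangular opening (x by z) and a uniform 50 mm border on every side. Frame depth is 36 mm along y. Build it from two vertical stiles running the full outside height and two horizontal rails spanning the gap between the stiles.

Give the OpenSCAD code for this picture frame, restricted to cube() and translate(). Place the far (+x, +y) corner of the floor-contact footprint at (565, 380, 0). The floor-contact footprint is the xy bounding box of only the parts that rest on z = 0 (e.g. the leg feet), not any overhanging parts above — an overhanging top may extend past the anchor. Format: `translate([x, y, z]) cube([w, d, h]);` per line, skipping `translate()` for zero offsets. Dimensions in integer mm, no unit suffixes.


translate([263, 344, 0]) cube([50, 36, 959]);
translate([515, 344, 0]) cube([50, 36, 959]);
translate([313, 344, 0]) cube([202, 36, 50]);
translate([313, 344, 909]) cube([202, 36, 50]);


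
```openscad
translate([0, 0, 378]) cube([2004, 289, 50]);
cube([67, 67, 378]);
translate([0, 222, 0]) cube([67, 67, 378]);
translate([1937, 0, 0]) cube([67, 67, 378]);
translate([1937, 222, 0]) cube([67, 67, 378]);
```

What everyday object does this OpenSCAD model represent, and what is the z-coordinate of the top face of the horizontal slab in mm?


A bench. The seat-top height is 428 mm.

A long slab on four corner posts — a bench. The slab sits at z = 378 with thickness 50, so the top is 378 + 50 = 428 mm.


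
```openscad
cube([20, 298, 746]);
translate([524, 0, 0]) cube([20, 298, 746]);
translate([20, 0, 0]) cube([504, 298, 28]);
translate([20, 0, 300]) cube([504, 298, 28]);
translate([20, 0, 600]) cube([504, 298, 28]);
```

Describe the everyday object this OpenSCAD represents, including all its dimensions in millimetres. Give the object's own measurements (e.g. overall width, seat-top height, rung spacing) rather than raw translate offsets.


An open bookshelf. Two side panels, each 20 mm thick, 298 mm deep and 746 mm tall, stand 544 mm apart (outside-to-outside). Between them sit 3 shelves, each 28 mm thick and 298 mm deep, spanning the full gap between the sides. The bottom shelf rests on the floor (its underside at z = 0) and the clear gap between one shelf's top and the next shelf's underside is 272 mm.


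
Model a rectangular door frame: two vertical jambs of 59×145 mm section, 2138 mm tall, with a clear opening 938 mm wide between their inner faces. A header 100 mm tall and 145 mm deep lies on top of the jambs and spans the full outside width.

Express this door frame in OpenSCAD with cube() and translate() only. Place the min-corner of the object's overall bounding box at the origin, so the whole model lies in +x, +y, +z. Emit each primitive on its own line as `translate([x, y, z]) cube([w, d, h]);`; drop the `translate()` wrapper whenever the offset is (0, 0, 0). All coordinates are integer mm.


cube([59, 145, 2138]);
translate([997, 0, 0]) cube([59, 145, 2138]);
translate([0, 0, 2138]) cube([1056, 145, 100]);


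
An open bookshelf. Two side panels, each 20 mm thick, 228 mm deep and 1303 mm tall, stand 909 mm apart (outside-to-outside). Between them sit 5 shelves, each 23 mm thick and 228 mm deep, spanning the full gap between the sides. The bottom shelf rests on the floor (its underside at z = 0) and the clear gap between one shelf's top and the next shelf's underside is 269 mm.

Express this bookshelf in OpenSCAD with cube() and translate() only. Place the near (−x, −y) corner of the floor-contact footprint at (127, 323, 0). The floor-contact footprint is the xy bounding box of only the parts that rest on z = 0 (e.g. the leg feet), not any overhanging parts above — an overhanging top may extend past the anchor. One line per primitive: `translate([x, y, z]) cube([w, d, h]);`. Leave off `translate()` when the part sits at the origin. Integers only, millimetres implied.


translate([127, 323, 0]) cube([20, 228, 1303]);
translate([1016, 323, 0]) cube([20, 228, 1303]);
translate([147, 323, 0]) cube([869, 228, 23]);
translate([147, 323, 292]) cube([869, 228, 23]);
translate([147, 323, 584]) cube([869, 228, 23]);
translate([147, 323, 876]) cube([869, 228, 23]);
translate([147, 323, 1168]) cube([869, 228, 23]);


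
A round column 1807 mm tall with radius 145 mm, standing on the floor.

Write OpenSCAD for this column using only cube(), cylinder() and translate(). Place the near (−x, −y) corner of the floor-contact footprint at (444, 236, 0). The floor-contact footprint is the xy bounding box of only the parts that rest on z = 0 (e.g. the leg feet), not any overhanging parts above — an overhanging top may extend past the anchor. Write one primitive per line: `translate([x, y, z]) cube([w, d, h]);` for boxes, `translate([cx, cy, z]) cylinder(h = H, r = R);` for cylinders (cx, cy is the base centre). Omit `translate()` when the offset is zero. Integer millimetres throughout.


translate([589, 381, 0]) cylinder(h = 1807, r = 145);


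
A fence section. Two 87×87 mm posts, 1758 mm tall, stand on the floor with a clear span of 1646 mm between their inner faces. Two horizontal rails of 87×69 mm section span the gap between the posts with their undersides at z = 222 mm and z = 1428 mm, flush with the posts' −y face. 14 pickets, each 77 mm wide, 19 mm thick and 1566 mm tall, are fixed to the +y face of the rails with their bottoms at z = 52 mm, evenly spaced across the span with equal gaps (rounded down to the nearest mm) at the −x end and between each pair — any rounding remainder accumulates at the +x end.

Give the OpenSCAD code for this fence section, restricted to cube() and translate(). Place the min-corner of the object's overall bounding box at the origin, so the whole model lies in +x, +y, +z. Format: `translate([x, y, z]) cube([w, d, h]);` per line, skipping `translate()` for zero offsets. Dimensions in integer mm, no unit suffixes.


cube([87, 87, 1758]);
translate([1733, 0, 0]) cube([87, 87, 1758]);
translate([87, 0, 222]) cube([1646, 87, 69]);
translate([87, 0, 1428]) cube([1646, 87, 69]);
translate([124, 87, 52]) cube([77, 19, 1566]);
translate([238, 87, 52]) cube([77, 19, 1566]);
translate([352, 87, 52]) cube([77, 19, 1566]);
translate([466, 87, 52]) cube([77, 19, 1566]);
translate([580, 87, 52]) cube([77, 19, 1566]);
translate([694, 87, 52]) cube([77, 19, 1566]);
translate([808, 87, 52]) cube([77, 19, 1566]);
translate([922, 87, 52]) cube([77, 19, 1566]);
translate([1036, 87, 52]) cube([77, 19, 1566]);
translate([1150, 87, 52]) cube([77, 19, 1566]);
translate([1264, 87, 52]) cube([77, 19, 1566]);
translate([1378, 87, 52]) cube([77, 19, 1566]);
translate([1492, 87, 52]) cube([77, 19, 1566]);
translate([1606, 87, 52]) cube([77, 19, 1566]);


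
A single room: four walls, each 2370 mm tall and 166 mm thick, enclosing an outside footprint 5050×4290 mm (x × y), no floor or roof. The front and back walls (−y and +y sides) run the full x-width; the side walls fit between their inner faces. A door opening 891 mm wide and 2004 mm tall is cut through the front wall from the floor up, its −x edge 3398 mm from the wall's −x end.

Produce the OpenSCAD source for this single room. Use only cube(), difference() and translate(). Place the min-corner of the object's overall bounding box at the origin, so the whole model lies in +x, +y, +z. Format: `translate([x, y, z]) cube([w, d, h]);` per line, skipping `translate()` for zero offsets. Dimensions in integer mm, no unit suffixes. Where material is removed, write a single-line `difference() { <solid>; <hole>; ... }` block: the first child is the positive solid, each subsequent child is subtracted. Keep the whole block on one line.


difference() { cube([5050, 166, 2370]); translate([3398, 0, 0]) cube([891, 166, 2004]); }
translate([0, 4124, 0]) cube([5050, 166, 2370]);
translate([0, 166, 0]) cube([166, 3958, 2370]);
translate([4884, 166, 0]) cube([166, 3958, 2370]);


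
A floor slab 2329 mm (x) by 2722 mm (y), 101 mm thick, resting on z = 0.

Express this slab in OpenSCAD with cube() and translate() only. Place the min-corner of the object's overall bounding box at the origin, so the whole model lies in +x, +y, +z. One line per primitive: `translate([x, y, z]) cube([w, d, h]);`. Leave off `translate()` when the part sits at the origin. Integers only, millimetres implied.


cube([2329, 2722, 101]);


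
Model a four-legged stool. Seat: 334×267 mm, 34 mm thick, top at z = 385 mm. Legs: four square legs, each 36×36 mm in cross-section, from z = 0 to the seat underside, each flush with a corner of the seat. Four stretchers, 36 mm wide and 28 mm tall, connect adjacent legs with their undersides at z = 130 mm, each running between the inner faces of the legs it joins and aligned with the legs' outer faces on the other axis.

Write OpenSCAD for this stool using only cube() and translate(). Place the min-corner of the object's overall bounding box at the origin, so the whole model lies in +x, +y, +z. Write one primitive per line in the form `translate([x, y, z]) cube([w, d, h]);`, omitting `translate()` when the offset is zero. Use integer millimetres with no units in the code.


// leg_h = 385 - 34 = 351
// stretcher span = 334 - 2*36 = 262
translate([0, 0, 351]) cube([334, 267, 34]);
cube([36, 36, 351]);
translate([298, 0, 0]) cube([36, 36, 351]);
translate([0, 231, 0]) cube([36, 36, 351]);
translate([298, 231, 0]) cube([36, 36, 351]);
translate([36, 0, 130]) cube([262, 36, 28]);
translate([36, 231, 130]) cube([262, 36, 28]);
translate([0, 36, 130]) cube([36, 195, 28]);
translate([298, 36, 130]) cube([36, 195, 28]);


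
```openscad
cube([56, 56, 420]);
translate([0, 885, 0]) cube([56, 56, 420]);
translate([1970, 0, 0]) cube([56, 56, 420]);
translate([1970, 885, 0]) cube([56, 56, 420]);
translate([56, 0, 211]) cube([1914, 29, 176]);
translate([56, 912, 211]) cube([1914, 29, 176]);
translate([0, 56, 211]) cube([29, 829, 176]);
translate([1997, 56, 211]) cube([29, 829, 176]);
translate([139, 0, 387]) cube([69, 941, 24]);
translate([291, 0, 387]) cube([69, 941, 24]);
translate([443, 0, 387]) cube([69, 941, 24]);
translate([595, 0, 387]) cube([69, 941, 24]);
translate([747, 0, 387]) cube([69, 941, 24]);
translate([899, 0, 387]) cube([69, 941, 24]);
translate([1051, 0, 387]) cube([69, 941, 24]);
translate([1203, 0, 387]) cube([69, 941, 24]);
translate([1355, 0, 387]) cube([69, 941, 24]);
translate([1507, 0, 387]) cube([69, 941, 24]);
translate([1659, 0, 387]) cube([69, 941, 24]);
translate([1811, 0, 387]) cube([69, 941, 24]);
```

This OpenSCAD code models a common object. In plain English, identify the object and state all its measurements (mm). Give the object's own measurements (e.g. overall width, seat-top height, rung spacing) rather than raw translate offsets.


A bed frame 2026 mm long (x) by 941 mm wide (y). Four 56×56 mm corner posts, 420 mm tall, at the corners of the footprint. Four rails of 29 mm thickness and 176 mm height run between adjacent posts with their undersides at z = 211 mm, their outer faces flush with the outside of the frame (the two x-running rails run between the posts' inner faces; the two y-running rails run between the posts' inner faces). 12 slats, each 69 mm wide (x) and 24 mm thick, lie across the top of the two x-running rails, running the full 941 mm width of the frame in y; along x they sit between the end posts with a 83 mm gap after the −x posts and between neighbouring slats, leaving 90 mm before the +x posts.


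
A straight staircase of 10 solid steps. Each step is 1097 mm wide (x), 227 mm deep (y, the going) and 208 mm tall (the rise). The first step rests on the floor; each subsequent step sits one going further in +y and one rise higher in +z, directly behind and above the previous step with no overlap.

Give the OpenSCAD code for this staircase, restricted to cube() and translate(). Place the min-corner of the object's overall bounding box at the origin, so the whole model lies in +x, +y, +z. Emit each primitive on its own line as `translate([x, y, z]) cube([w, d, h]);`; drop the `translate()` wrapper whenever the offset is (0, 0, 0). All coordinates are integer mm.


cube([1097, 227, 208]);
translate([0, 227, 208]) cube([1097, 227, 208]);
translate([0, 454, 416]) cube([1097, 227, 208]);
translate([0, 681, 624]) cube([1097, 227, 208]);
translate([0, 908, 832]) cube([1097, 227, 208]);
translate([0, 1135, 1040]) cube([1097, 227, 208]);
translate([0, 1362, 1248]) cube([1097, 227, 208]);
translate([0, 1589, 1456]) cube([1097, 227, 208]);
translate([0, 1816, 1664]) cube([1097, 227, 208]);
translate([0, 2043, 1872]) cube([1097, 227, 208]);


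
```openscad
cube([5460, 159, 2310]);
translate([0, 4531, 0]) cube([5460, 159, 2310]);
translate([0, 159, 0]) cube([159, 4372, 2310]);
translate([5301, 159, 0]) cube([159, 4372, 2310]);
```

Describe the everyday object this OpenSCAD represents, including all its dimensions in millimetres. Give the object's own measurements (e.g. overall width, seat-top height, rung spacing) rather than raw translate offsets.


The wall frame of a small rectangular building: four walls, each 2310 mm tall and 159 mm thick, enclosing a footprint 5460 mm (x) by 4690 mm (y) outside-to-outside, with no floor or roof. The front and back walls (the −y and +y sides) span the full width; the two side walls fit between them.


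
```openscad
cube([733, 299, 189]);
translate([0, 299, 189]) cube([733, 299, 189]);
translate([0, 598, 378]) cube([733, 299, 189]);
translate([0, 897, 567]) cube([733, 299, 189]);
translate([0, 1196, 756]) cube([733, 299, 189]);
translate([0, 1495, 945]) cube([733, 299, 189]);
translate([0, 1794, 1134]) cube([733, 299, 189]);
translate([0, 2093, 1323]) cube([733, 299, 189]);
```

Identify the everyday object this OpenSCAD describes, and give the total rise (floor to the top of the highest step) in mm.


A staircase. The total rise is 1512 mm.

8 identical blocks, each offset up and back from the previous — a staircase. Each step is 189 mm tall and there are 8 of them, so the total rise is 8 × 189 = 1512 mm.


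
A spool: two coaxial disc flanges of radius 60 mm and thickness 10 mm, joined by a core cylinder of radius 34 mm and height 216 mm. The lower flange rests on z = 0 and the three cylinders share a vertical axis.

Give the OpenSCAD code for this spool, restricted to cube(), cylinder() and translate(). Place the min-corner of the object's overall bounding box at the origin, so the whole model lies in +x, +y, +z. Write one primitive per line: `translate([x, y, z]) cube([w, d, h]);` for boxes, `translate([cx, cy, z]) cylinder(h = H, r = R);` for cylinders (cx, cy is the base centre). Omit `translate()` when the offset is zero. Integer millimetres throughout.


translate([60, 60, 0]) cylinder(h = 10, r = 60);
translate([60, 60, 10]) cylinder(h = 216, r = 34);
translate([60, 60, 226]) cylinder(h = 10, r = 60);


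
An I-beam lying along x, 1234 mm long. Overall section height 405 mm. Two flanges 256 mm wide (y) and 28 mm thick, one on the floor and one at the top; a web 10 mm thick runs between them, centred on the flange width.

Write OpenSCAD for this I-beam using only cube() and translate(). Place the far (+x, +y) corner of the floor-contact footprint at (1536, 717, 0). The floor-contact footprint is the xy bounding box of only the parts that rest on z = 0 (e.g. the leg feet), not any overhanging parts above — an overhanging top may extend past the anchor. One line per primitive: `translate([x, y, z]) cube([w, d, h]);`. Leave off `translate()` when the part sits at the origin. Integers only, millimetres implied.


translate([302, 461, 0]) cube([1234, 256, 28]);
translate([302, 584, 28]) cube([1234, 10, 349]);
translate([302, 461, 377]) cube([1234, 256, 28]);


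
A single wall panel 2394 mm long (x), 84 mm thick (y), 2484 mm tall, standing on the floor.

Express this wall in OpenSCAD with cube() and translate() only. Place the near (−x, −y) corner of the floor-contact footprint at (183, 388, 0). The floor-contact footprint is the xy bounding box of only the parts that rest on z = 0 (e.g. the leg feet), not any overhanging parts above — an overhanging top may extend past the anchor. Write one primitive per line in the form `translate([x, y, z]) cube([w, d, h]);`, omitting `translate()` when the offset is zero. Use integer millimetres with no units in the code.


translate([183, 388, 0]) cube([2394, 84, 2484]);


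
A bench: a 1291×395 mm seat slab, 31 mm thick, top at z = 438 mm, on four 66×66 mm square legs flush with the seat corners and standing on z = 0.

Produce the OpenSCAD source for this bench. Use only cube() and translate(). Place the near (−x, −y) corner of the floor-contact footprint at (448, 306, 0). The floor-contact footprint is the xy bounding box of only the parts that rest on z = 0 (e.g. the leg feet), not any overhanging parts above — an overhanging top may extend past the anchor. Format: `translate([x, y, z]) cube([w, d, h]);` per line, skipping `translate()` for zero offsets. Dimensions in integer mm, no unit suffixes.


translate([448, 306, 407]) cube([1291, 395, 31]);
translate([448, 306, 0]) cube([66, 66, 407]);
translate([448, 635, 0]) cube([66, 66, 407]);
translate([1673, 306, 0]) cube([66, 66, 407]);
translate([1673, 635, 0]) cube([66, 66, 407]);


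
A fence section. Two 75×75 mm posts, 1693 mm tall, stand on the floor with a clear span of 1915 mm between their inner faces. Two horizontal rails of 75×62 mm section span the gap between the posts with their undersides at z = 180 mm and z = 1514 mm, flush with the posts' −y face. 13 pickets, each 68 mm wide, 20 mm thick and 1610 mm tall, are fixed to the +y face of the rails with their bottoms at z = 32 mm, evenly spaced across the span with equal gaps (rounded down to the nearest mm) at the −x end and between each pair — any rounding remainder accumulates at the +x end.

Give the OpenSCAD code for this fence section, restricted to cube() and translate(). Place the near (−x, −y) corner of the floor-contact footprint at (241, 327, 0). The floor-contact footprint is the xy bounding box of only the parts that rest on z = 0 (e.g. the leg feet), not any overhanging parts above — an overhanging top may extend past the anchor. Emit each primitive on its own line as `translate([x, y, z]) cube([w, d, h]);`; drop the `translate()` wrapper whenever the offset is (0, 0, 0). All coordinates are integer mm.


translate([241, 327, 0]) cube([75, 75, 1693]);
translate([2231, 327, 0]) cube([75, 75, 1693]);
translate([316, 327, 180]) cube([1915, 75, 62]);
translate([316, 327, 1514]) cube([1915, 75, 62]);
translate([389, 402, 32]) cube([68, 20, 1610]);
translate([530, 402, 32]) cube([68, 20, 1610]);
translate([671, 402, 32]) cube([68, 20, 1610]);
translate([812, 402, 32]) cube([68, 20, 1610]);
translate([953, 402, 32]) cube([68, 20, 1610]);
translate([1094, 402, 32]) cube([68, 20, 1610]);
translate([1235, 402, 32]) cube([68, 20, 1610]);
translate([1376, 402, 32]) cube([68, 20, 1610]);
translate([1517, 402, 32]) cube([68, 20, 1610]);
translate([1658, 402, 32]) cube([68, 20, 1610]);
translate([1799, 402, 32]) cube([68, 20, 1610]);
translate([1940, 402, 32]) cube([68, 20, 1610]);
translate([2081, 402, 32]) cube([68, 20, 1610]);


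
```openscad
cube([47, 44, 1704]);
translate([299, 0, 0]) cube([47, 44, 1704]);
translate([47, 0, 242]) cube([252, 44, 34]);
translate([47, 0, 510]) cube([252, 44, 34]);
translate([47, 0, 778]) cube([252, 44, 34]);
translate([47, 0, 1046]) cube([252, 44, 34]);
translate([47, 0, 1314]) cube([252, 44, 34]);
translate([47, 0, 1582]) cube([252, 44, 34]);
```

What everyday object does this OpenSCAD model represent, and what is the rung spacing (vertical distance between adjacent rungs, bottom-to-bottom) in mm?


A ladder. The rung spacing is 268 mm.

Two tall 47×44 posts with 6 short bars between them — a ladder. Adjacent rungs sit at z = 242 and z = 510, so the spacing is 510 − 242 = 268 mm.


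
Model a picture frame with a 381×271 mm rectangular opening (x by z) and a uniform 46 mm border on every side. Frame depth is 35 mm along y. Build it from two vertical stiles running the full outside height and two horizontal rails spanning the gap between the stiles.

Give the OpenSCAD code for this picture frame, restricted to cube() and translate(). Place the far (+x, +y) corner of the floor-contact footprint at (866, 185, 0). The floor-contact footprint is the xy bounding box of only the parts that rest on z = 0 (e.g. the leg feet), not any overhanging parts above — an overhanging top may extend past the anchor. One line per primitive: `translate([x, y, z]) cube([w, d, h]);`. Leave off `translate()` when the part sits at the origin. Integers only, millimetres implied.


translate([393, 150, 0]) cube([46, 35, 363]);
translate([820, 150, 0]) cube([46, 35, 363]);
translate([439, 150, 0]) cube([381, 35, 46]);
translate([439, 150, 317]) cube([381, 35, 46]);


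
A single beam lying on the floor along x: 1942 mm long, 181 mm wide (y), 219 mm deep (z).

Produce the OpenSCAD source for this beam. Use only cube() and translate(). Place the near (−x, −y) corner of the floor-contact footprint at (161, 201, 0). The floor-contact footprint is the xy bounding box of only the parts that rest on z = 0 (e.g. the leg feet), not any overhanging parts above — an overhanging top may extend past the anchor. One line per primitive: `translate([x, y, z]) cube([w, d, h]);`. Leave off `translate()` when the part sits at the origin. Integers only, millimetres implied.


translate([161, 201, 0]) cube([1942, 181, 219]);


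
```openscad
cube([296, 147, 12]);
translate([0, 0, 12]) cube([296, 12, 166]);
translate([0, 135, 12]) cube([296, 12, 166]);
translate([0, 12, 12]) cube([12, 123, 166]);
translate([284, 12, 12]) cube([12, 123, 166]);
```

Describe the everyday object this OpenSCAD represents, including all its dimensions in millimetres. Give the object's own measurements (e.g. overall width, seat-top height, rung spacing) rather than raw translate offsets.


An open-topped rectangular box: outside dimensions 296×147×178 mm, with a uniform wall and base thickness of 12 mm. The base is a full 296×147 slab on the floor; four walls sit on top of the base. The front and back walls (the −y and +y sides) span the full width; the two side walls fit between them.


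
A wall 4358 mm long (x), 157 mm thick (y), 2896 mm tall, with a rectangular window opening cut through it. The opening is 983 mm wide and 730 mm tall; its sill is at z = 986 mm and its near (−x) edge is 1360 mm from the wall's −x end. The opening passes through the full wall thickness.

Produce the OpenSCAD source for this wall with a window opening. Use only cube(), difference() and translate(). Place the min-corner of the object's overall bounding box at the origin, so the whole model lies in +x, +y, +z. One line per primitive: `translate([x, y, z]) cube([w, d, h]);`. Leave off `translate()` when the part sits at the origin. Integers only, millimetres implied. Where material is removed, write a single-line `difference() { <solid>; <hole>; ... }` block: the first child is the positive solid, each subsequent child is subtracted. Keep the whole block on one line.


difference() { cube([4358, 157, 2896]); translate([1360, 0, 986]) cube([983, 157, 730]); }


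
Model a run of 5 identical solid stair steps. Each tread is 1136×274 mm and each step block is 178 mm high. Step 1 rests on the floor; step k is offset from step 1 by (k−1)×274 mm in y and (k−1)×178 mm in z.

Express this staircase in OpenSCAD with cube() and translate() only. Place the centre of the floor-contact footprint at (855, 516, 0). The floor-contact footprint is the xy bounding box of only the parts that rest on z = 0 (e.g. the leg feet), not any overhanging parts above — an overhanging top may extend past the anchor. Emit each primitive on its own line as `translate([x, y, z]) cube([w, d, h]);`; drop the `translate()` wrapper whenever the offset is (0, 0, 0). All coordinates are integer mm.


translate([287, 379, 0]) cube([1136, 274, 178]);
translate([287, 653, 178]) cube([1136, 274, 178]);
translate([287, 927, 356]) cube([1136, 274, 178]);
translate([287, 1201, 534]) cube([1136, 274, 178]);
translate([287, 1475, 712]) cube([1136, 274, 178]);


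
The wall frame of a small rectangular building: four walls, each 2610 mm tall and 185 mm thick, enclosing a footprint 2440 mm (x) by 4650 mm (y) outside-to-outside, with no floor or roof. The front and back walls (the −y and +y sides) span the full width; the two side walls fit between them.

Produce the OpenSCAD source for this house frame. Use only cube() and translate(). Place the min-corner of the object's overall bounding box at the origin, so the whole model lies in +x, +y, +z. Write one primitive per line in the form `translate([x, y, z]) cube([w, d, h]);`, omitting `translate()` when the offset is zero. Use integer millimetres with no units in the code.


cube([2440, 185, 2610]);
translate([0, 4465, 0]) cube([2440, 185, 2610]);
translate([0, 185, 0]) cube([185, 4280, 2610]);
translate([2255, 185, 0]) cube([185, 4280, 2610]);


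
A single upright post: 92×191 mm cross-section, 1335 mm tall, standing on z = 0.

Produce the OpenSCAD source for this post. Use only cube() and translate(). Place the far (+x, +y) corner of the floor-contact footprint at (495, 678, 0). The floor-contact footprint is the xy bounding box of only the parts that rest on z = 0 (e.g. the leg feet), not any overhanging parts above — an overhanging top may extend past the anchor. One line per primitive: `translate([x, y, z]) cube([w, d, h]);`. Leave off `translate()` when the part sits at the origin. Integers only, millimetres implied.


translate([403, 487, 0]) cube([92, 191, 1335]);


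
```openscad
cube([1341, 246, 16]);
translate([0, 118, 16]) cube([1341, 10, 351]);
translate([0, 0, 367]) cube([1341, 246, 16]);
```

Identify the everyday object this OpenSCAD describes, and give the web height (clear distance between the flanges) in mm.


An I-beam. The web height is 351 mm.

Two wide flanges with a thin centred web — an I-beam. Overall 383 mm minus two 16 mm flanges gives a web of 383 − 2·16 = 351 mm.


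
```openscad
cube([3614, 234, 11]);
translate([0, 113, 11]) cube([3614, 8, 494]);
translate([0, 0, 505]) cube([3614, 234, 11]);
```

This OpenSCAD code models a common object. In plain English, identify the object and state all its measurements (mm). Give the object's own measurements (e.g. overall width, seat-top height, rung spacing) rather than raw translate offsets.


An I-beam lying along x, 3614 mm long. Overall section height 516 mm. Two flanges 234 mm wide (y) and 11 mm thick, one on the floor and one at the top; a web 8 mm thick runs between them, centred on the flange width.


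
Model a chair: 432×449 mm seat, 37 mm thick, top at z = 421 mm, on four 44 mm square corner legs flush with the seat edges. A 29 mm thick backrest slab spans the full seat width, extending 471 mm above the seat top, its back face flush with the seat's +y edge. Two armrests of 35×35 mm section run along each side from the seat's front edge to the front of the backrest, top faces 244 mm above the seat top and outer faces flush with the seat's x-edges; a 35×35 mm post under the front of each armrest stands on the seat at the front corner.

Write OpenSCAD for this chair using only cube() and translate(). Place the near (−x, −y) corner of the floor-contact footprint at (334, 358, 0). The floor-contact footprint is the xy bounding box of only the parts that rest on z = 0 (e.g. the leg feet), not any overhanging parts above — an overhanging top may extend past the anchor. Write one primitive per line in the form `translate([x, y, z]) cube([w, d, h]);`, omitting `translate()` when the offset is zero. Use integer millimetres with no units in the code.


translate([334, 358, 384]) cube([432, 449, 37]);
translate([334, 358, 0]) cube([44, 44, 384]);
translate([722, 358, 0]) cube([44, 44, 384]);
translate([334, 763, 0]) cube([44, 44, 384]);
translate([722, 763, 0]) cube([44, 44, 384]);
translate([334, 778, 421]) cube([432, 29, 471]);
translate([334, 358, 630]) cube([35, 420, 35]);
translate([731, 358, 630]) cube([35, 420, 35]);
translate([334, 358, 421]) cube([35, 35, 209]);
translate([731, 358, 421]) cube([35, 35, 209]);


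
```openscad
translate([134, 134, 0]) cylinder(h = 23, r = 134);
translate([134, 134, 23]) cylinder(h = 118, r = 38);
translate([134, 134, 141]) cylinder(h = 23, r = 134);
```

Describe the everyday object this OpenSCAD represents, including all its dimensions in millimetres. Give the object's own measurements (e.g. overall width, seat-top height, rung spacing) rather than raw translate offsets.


A spool: two coaxial disc flanges of radius 134 mm and thickness 23 mm, joined by a core cylinder of radius 38 mm and height 118 mm. The lower flange rests on z = 0 and the three cylinders share a vertical axis.


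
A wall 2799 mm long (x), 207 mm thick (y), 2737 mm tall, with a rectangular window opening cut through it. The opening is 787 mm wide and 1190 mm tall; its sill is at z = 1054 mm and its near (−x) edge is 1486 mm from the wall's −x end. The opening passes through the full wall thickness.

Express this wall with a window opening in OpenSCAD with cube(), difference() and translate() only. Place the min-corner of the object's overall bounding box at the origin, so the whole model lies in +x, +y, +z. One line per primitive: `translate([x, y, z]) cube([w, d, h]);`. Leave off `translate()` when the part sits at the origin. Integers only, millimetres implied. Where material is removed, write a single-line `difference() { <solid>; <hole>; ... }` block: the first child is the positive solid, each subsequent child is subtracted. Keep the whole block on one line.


difference() { cube([2799, 207, 2737]); translate([1486, 0, 1054]) cube([787, 207, 1190]); }


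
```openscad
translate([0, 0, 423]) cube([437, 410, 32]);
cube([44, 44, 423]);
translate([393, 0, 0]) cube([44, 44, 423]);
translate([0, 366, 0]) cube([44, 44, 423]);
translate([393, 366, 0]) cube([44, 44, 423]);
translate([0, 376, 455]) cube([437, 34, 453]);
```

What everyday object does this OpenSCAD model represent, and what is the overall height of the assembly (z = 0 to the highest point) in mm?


A chair. The overall height is 908 mm.

A slab on four corner posts with a tall panel at the back — a chair. The seat slab sits at z = 423 with thickness 32, and the 453 mm backrest starts at the seat top, so the overall height is 423 + 32 + 453 = 908 mm.


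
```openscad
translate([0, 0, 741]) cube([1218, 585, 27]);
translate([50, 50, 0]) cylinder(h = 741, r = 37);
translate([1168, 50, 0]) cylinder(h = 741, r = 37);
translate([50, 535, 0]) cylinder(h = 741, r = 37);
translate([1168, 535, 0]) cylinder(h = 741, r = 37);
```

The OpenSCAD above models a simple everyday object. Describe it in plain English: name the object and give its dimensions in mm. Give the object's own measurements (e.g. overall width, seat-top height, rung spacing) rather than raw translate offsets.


A table: top 1218 mm (x) × 585 mm (y), 27 mm thick, upper face at z = 768 mm, on four round legs of 74 mm diameter, each leg's bounding box inset 13 mm from the nearest pair of top edges from z = 0 to the bottom of the top.


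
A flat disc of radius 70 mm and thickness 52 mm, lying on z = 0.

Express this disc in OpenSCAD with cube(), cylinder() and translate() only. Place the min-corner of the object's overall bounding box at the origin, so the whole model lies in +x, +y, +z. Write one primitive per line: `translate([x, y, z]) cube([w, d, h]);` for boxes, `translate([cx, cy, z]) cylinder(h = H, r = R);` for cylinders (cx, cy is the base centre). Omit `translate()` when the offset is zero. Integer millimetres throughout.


translate([70, 70, 0]) cylinder(h = 52, r = 70);


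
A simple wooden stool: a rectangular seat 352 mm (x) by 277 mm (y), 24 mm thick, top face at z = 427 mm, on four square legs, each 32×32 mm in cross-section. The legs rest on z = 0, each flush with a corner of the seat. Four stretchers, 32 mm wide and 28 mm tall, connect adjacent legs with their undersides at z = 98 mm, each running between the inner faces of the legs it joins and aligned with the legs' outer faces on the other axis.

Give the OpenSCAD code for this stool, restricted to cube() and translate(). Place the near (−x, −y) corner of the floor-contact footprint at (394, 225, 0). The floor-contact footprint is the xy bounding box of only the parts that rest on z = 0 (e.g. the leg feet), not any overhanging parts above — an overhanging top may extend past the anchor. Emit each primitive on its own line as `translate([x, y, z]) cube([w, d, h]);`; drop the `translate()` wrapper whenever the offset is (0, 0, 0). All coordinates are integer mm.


// leg_h = 427 - 24 = 403
// stretcher span = 352 - 2*32 = 288
translate([394, 225, 403]) cube([352, 277, 24]);
translate([394, 225, 0]) cube([32, 32, 403]);
translate([714, 225, 0]) cube([32, 32, 403]);
translate([394, 470, 0]) cube([32, 32, 403]);
translate([714, 470, 0]) cube([32, 32, 403]);
translate([426, 225, 98]) cube([288, 32, 28]);
translate([426, 470, 98]) cube([288, 32, 28]);
translate([394, 257, 98]) cube([32, 213, 28]);
translate([714, 257, 98]) cube([32, 213, 28]);


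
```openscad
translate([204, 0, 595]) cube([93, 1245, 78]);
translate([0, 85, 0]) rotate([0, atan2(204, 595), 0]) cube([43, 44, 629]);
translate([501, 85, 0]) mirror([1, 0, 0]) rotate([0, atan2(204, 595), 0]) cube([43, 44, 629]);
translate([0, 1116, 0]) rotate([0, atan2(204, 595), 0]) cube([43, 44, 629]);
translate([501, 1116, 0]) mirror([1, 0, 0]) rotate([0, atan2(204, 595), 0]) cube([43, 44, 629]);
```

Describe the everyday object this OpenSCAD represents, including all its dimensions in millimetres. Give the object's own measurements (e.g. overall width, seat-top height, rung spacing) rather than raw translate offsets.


A sawhorse. A 93×1245×78 mm beam (x, y, z) sits on two A-frame leg pairs. Each pair is two raked legs of 43×44 mm section (44 mm along y) splaying symmetrically in x. Each leg rises 595 mm vertically over 204 mm of horizontal reach and is 629 mm long along its own axis. Every leg's outer bottom edge rests on the floor and its outer top edge meets a bottom edge of the beam — the left legs (tilting toward +x) meet the beam's −x bottom edge, the right legs (their mirror images, tilting toward −x) meet its +x bottom edge — so the leg tops tuck under the beam, the beam's underside is 595 mm above the floor, and the feet are 501 mm apart outside-to-outside with the beam centred between them. The two leg pairs are set in 85 mm from either end of the beam.
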